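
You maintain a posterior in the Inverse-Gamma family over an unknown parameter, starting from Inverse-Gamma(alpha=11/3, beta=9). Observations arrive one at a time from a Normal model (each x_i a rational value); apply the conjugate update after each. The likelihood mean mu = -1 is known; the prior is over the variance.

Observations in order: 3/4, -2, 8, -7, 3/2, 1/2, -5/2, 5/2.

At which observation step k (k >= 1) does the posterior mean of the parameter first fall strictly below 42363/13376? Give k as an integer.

k = 2

obs 1: x=3/4 → posterior Inverse-Gamma(25/6, 337/32)
obs 2: x=-2 → posterior Inverse-Gamma(14/3, 353/32)
obs 3: x=8 → posterior Inverse-Gamma(31/6, 1649/32)
obs 4: x=-7 → posterior Inverse-Gamma(17/3, 2225/32)
obs 5: x=3/2 → posterior Inverse-Gamma(37/6, 2325/32)
obs 6: x=1/2 → posterior Inverse-Gamma(20/3, 2361/32)
obs 7: x=-5/2 → posterior Inverse-Gamma(43/6, 2397/32)
obs 8: x=5/2 → posterior Inverse-Gamma(23/3, 2593/32)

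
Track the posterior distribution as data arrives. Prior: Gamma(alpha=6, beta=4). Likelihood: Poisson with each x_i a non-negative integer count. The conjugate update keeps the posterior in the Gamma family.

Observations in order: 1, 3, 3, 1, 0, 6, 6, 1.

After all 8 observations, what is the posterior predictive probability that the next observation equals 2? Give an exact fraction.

51926068643699645134457876250624/201538126434611150798503956371773

obs 1: x=1 → posterior Gamma(7, 5)
obs 2: x=3 → posterior Gamma(10, 6)
obs 3: x=3 → posterior Gamma(13, 7)
obs 4: x=1 → posterior Gamma(14, 8)
obs 5: x=0 → posterior Gamma(14, 9)
obs 6: x=6 → posterior Gamma(20, 10)
obs 7: x=6 → posterior Gamma(26, 11)
obs 8: x=1 → posterior Gamma(27, 12)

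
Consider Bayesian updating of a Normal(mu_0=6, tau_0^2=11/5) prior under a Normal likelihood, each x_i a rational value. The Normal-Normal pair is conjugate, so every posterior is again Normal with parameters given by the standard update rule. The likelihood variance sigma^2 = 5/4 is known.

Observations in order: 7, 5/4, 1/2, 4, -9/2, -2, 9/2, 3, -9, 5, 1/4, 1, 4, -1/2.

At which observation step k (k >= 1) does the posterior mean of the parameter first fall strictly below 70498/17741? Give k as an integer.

obs 1: x=7 → posterior Normal(458/69, 55/69)
obs 2: x=5/4 → posterior Normal(513/113, 55/113)
obs 3: x=1/2 → posterior Normal(535/157, 55/157)
obs 4: x=4 → posterior Normal(237/67, 55/201)
obs 5: x=-9/2 → posterior Normal(513/245, 11/49)
obs 6: x=-2 → posterior Normal(25/17, 55/289)
obs 7: x=9/2 → posterior Normal(623/333, 55/333)
obs 8: x=3 → posterior Normal(755/377, 55/377)
obs 9: x=-9 → posterior Normal(359/421, 55/421)
obs 10: x=5 → posterior Normal(193/155, 11/93)
obs 11: x=1/4 → posterior Normal(590/509, 55/509)
obs 12: x=1 → posterior Normal(634/553, 55/553)
obs 13: x=4 → posterior Normal(270/199, 55/597)
obs 14: x=-1/2 → posterior Normal(788/641, 55/641)

k = 3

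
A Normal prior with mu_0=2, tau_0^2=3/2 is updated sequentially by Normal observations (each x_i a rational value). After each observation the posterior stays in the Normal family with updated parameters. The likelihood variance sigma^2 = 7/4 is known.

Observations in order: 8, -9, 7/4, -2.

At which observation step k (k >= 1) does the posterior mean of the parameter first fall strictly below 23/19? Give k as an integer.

obs 1: x=8 → posterior Normal(62/13, 21/26)
obs 2: x=-9 → posterior Normal(8/19, 21/38)
obs 3: x=7/4 → posterior Normal(37/50, 21/50)
obs 4: x=-2 → posterior Normal(13/62, 21/62)

k = 2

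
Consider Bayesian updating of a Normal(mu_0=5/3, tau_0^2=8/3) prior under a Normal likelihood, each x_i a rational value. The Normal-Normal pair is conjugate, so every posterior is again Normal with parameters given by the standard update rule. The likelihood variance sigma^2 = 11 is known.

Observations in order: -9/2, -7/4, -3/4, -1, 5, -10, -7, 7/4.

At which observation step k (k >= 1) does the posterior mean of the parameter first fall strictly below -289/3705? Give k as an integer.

k = 4

obs 1: x=-9/2 → posterior Normal(19/41, 88/41)
obs 2: x=-7/4 → posterior Normal(5/49, 88/49)
obs 3: x=-3/4 → posterior Normal(-1/57, 88/57)
obs 4: x=-1 → posterior Normal(-9/65, 88/65)
obs 5: x=5 → posterior Normal(31/73, 88/73)
obs 6: x=-10 → posterior Normal(-49/81, 88/81)
obs 7: x=-7 → posterior Normal(-105/89, 88/89)
obs 8: x=7/4 → posterior Normal(-91/97, 88/97)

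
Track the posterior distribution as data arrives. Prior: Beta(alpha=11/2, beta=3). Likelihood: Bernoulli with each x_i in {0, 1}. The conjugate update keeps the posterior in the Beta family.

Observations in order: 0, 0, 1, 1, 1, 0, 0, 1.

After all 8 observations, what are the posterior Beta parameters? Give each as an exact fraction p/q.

obs 1: x=0 → posterior Beta(11/2, 4)
obs 2: x=0 → posterior Beta(11/2, 5)
obs 3: x=1 → posterior Beta(13/2, 5)
obs 4: x=1 → posterior Beta(15/2, 5)
obs 5: x=1 → posterior Beta(17/2, 5)
obs 6: x=0 → posterior Beta(17/2, 6)
obs 7: x=0 → posterior Beta(17/2, 7)
obs 8: x=1 → posterior Beta(19/2, 7)

alpha=19/2, beta=7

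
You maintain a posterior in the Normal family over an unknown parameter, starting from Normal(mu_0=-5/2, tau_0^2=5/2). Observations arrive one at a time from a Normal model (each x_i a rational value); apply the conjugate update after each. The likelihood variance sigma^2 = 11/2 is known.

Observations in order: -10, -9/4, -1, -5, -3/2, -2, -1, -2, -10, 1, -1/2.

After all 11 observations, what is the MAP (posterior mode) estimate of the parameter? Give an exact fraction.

-265/88

obs 1: x=-10 → posterior Normal(-155/32, 55/32)
obs 2: x=-9/4 → posterior Normal(-355/84, 55/42)
obs 3: x=-1 → posterior Normal(-375/104, 55/52)
obs 4: x=-5 → posterior Normal(-475/124, 55/62)
obs 5: x=-3/2 → posterior Normal(-505/144, 55/72)
obs 6: x=-2 → posterior Normal(-545/164, 55/82)
obs 7: x=-1 → posterior Normal(-565/184, 55/92)
obs 8: x=-2 → posterior Normal(-605/204, 55/102)
obs 9: x=-10 → posterior Normal(-115/32, 55/112)
obs 10: x=1 → posterior Normal(-785/244, 55/122)
obs 11: x=-1/2 → posterior Normal(-265/88, 5/12)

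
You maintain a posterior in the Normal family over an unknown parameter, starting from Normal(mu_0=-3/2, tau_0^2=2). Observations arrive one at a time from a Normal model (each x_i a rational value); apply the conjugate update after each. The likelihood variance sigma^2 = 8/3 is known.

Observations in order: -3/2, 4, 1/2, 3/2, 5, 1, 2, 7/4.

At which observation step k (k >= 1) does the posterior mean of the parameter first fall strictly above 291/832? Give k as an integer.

obs 1: x=-3/2 → posterior Normal(-3/2, 8/7)
obs 2: x=4 → posterior Normal(3/20, 4/5)
obs 3: x=1/2 → posterior Normal(3/13, 8/13)
obs 4: x=3/2 → posterior Normal(15/32, 1/2)
obs 5: x=5 → posterior Normal(45/38, 8/19)
obs 6: x=1 → posterior Normal(51/44, 4/11)
obs 7: x=2 → posterior Normal(63/50, 8/25)
obs 8: x=7/4 → posterior Normal(21/16, 2/7)

k = 4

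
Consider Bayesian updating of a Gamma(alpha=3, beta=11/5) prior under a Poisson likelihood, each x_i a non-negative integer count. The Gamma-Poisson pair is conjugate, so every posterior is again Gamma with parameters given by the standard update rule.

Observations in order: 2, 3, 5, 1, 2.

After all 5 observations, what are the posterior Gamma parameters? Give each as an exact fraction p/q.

obs 1: x=2 → posterior Gamma(5, 16/5)
obs 2: x=3 → posterior Gamma(8, 21/5)
obs 3: x=5 → posterior Gamma(13, 26/5)
obs 4: x=1 → posterior Gamma(14, 31/5)
obs 5: x=2 → posterior Gamma(16, 36/5)

alpha=16, beta=36/5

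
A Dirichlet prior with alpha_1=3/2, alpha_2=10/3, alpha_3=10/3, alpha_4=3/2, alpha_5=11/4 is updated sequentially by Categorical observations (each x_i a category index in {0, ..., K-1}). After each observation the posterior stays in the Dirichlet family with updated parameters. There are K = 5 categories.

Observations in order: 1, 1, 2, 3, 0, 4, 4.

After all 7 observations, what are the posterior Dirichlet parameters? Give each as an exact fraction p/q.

obs 1: x=1 → posterior Dirichlet(3/2, 13/3, 10/3, 3/2, 11/4)
obs 2: x=1 → posterior Dirichlet(3/2, 16/3, 10/3, 3/2, 11/4)
obs 3: x=2 → posterior Dirichlet(3/2, 16/3, 13/3, 3/2, 11/4)
obs 4: x=3 → posterior Dirichlet(3/2, 16/3, 13/3, 5/2, 11/4)
obs 5: x=0 → posterior Dirichlet(5/2, 16/3, 13/3, 5/2, 11/4)
obs 6: x=4 → posterior Dirichlet(5/2, 16/3, 13/3, 5/2, 15/4)
obs 7: x=4 → posterior Dirichlet(5/2, 16/3, 13/3, 5/2, 19/4)

alpha_1=5/2, alpha_2=16/3, alpha_3=13/3, alpha_4=5/2, alpha_5=19/4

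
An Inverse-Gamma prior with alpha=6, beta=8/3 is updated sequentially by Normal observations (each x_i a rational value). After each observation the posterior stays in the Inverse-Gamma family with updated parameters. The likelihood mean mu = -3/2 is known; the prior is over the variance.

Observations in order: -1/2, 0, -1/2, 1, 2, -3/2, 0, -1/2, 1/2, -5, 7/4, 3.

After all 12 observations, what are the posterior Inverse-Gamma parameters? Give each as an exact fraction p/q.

alpha=12, beta=3763/96

obs 1: x=-1/2 → posterior Inverse-Gamma(13/2, 19/6)
obs 2: x=0 → posterior Inverse-Gamma(7, 103/24)
obs 3: x=-1/2 → posterior Inverse-Gamma(15/2, 115/24)
obs 4: x=1 → posterior Inverse-Gamma(8, 95/12)
obs 5: x=2 → posterior Inverse-Gamma(17/2, 337/24)
obs 6: x=-3/2 → posterior Inverse-Gamma(9, 337/24)
obs 7: x=0 → posterior Inverse-Gamma(19/2, 91/6)
obs 8: x=-1/2 → posterior Inverse-Gamma(10, 47/3)
obs 9: x=1/2 → posterior Inverse-Gamma(21/2, 53/3)
obs 10: x=-5 → posterior Inverse-Gamma(11, 571/24)
obs 11: x=7/4 → posterior Inverse-Gamma(23/2, 2791/96)
obs 12: x=3 → posterior Inverse-Gamma(12, 3763/96)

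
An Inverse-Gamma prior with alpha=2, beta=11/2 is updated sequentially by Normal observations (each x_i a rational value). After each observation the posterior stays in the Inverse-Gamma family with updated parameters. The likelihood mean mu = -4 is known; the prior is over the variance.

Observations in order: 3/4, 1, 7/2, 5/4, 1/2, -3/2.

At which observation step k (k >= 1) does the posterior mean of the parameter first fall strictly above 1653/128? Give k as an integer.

k = 2

obs 1: x=3/4 → posterior Inverse-Gamma(5/2, 537/32)
obs 2: x=1 → posterior Inverse-Gamma(3, 937/32)
obs 3: x=7/2 → posterior Inverse-Gamma(7/2, 1837/32)
obs 4: x=5/4 → posterior Inverse-Gamma(4, 1139/16)
obs 5: x=1/2 → posterior Inverse-Gamma(9/2, 1301/16)
obs 6: x=-3/2 → posterior Inverse-Gamma(5, 1351/16)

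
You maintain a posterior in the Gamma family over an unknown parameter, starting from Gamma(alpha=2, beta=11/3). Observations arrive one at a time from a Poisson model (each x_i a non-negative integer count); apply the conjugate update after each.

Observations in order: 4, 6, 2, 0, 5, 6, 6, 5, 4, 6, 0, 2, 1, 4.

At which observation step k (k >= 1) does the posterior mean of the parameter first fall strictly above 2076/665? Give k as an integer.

k = 9

obs 1: x=4 → posterior Gamma(6, 14/3)
obs 2: x=6 → posterior Gamma(12, 17/3)
obs 3: x=2 → posterior Gamma(14, 20/3)
obs 4: x=0 → posterior Gamma(14, 23/3)
obs 5: x=5 → posterior Gamma(19, 26/3)
obs 6: x=6 → posterior Gamma(25, 29/3)
obs 7: x=6 → posterior Gamma(31, 32/3)
obs 8: x=5 → posterior Gamma(36, 35/3)
obs 9: x=4 → posterior Gamma(40, 38/3)
obs 10: x=6 → posterior Gamma(46, 41/3)
obs 11: x=0 → posterior Gamma(46, 44/3)
obs 12: x=2 → posterior Gamma(48, 47/3)
obs 13: x=1 → posterior Gamma(49, 50/3)
obs 14: x=4 → posterior Gamma(53, 53/3)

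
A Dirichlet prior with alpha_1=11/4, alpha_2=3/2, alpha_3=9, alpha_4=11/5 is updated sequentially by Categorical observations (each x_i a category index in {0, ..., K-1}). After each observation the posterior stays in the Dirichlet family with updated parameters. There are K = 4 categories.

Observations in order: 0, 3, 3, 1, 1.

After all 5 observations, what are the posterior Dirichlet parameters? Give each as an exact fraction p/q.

obs 1: x=0 → posterior Dirichlet(15/4, 3/2, 9, 11/5)
obs 2: x=3 → posterior Dirichlet(15/4, 3/2, 9, 16/5)
obs 3: x=3 → posterior Dirichlet(15/4, 3/2, 9, 21/5)
obs 4: x=1 → posterior Dirichlet(15/4, 5/2, 9, 21/5)
obs 5: x=1 → posterior Dirichlet(15/4, 7/2, 9, 21/5)

alpha_1=15/4, alpha_2=7/2, alpha_3=9, alpha_4=21/5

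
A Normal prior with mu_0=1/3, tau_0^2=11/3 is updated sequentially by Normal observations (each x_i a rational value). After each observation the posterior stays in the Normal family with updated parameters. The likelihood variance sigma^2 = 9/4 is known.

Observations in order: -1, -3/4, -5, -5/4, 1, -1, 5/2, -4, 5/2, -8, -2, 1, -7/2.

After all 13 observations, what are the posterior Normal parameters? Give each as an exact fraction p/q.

mu_0=-849/599, tau_0^2=99/599

obs 1: x=-1 → posterior Normal(-35/71, 99/71)
obs 2: x=-3/4 → posterior Normal(-68/115, 99/115)
obs 3: x=-5 → posterior Normal(-96/53, 33/53)
obs 4: x=-5/4 → posterior Normal(-49/29, 99/203)
obs 5: x=1 → posterior Normal(-23/19, 99/247)
obs 6: x=-1 → posterior Normal(-343/291, 33/97)
obs 7: x=5/2 → posterior Normal(-233/335, 99/335)
obs 8: x=-4 → posterior Normal(-409/379, 99/379)
obs 9: x=5/2 → posterior Normal(-299/423, 11/47)
obs 10: x=-8 → posterior Normal(-651/467, 99/467)
obs 11: x=-2 → posterior Normal(-739/511, 99/511)
obs 12: x=1 → posterior Normal(-139/111, 33/185)
obs 13: x=-7/2 → posterior Normal(-849/599, 99/599)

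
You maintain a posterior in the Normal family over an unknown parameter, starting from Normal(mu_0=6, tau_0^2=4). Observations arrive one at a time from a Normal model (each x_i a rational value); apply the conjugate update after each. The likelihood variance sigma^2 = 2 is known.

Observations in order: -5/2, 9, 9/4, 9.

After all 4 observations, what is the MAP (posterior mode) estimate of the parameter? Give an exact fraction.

83/18

obs 1: x=-5/2 → posterior Normal(1/3, 4/3)
obs 2: x=9 → posterior Normal(19/5, 4/5)
obs 3: x=9/4 → posterior Normal(47/14, 4/7)
obs 4: x=9 → posterior Normal(83/18, 4/9)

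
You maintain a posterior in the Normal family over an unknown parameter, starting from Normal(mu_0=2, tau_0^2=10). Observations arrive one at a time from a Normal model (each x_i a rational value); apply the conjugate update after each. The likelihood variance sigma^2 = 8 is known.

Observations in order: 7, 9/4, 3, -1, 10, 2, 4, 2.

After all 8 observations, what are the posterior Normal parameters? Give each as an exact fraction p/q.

mu_0=617/176, tau_0^2=10/11

obs 1: x=7 → posterior Normal(43/9, 40/9)
obs 2: x=9/4 → posterior Normal(31/8, 20/7)
obs 3: x=3 → posterior Normal(277/76, 40/19)
obs 4: x=-1 → posterior Normal(257/96, 5/3)
obs 5: x=10 → posterior Normal(457/116, 40/29)
obs 6: x=2 → posterior Normal(497/136, 20/17)
obs 7: x=4 → posterior Normal(577/156, 40/39)
obs 8: x=2 → posterior Normal(617/176, 10/11)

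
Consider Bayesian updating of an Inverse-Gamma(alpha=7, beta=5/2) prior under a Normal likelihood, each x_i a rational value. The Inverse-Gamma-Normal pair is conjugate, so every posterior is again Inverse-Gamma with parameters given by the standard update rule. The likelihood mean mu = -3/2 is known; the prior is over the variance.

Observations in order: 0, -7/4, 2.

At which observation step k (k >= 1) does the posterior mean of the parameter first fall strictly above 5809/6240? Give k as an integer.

obs 1: x=0 → posterior Inverse-Gamma(15/2, 29/8)
obs 2: x=-7/4 → posterior Inverse-Gamma(8, 117/32)
obs 3: x=2 → posterior Inverse-Gamma(17/2, 313/32)

k = 3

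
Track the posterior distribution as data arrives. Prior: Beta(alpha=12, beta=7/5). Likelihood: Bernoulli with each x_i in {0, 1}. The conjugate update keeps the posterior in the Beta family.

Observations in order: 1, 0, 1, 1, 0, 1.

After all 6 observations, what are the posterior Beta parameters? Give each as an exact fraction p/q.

alpha=16, beta=17/5

obs 1: x=1 → posterior Beta(13, 7/5)
obs 2: x=0 → posterior Beta(13, 12/5)
obs 3: x=1 → posterior Beta(14, 12/5)
obs 4: x=1 → posterior Beta(15, 12/5)
obs 5: x=0 → posterior Beta(15, 17/5)
obs 6: x=1 → posterior Beta(16, 17/5)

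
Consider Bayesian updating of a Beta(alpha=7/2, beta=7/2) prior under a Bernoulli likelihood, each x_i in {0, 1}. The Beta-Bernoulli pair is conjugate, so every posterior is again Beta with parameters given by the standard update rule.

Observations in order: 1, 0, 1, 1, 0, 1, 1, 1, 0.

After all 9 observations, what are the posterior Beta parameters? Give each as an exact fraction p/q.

alpha=19/2, beta=13/2

obs 1: x=1 → posterior Beta(9/2, 7/2)
obs 2: x=0 → posterior Beta(9/2, 9/2)
obs 3: x=1 → posterior Beta(11/2, 9/2)
obs 4: x=1 → posterior Beta(13/2, 9/2)
obs 5: x=0 → posterior Beta(13/2, 11/2)
obs 6: x=1 → posterior Beta(15/2, 11/2)
obs 7: x=1 → posterior Beta(17/2, 11/2)
obs 8: x=1 → posterior Beta(19/2, 11/2)
obs 9: x=0 → posterior Beta(19/2, 13/2)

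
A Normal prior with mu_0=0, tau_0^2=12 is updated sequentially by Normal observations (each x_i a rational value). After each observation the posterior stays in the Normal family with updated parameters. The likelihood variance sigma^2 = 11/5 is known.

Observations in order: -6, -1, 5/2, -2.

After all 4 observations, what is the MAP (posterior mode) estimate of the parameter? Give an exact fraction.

-390/251

obs 1: x=-6 → posterior Normal(-360/71, 132/71)
obs 2: x=-1 → posterior Normal(-420/131, 132/131)
obs 3: x=5/2 → posterior Normal(-270/191, 132/191)
obs 4: x=-2 → posterior Normal(-390/251, 132/251)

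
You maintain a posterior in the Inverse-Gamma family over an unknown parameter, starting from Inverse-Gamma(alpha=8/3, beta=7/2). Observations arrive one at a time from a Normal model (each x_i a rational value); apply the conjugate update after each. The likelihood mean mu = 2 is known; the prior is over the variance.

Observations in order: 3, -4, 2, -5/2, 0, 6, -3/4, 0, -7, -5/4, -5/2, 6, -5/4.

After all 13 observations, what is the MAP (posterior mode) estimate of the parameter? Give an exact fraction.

11241/976

obs 1: x=3 → posterior Inverse-Gamma(19/6, 4)
obs 2: x=-4 → posterior Inverse-Gamma(11/3, 22)
obs 3: x=2 → posterior Inverse-Gamma(25/6, 22)
obs 4: x=-5/2 → posterior Inverse-Gamma(14/3, 257/8)
obs 5: x=0 → posterior Inverse-Gamma(31/6, 273/8)
obs 6: x=6 → posterior Inverse-Gamma(17/3, 337/8)
obs 7: x=-3/4 → posterior Inverse-Gamma(37/6, 1469/32)
obs 8: x=0 → posterior Inverse-Gamma(20/3, 1533/32)
obs 9: x=-7 → posterior Inverse-Gamma(43/6, 2829/32)
obs 10: x=-5/4 → posterior Inverse-Gamma(23/3, 1499/16)
obs 11: x=-5/2 → posterior Inverse-Gamma(49/6, 1661/16)
obs 12: x=6 → posterior Inverse-Gamma(26/3, 1789/16)
obs 13: x=-5/4 → posterior Inverse-Gamma(55/6, 3747/32)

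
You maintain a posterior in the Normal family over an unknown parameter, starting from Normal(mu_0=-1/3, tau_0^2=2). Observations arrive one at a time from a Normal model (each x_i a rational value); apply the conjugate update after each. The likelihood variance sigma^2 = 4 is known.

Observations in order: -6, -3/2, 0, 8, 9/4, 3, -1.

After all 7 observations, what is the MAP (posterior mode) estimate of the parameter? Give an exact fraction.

49/108

obs 1: x=-6 → posterior Normal(-20/9, 4/3)
obs 2: x=-3/2 → posterior Normal(-49/24, 1)
obs 3: x=0 → posterior Normal(-49/30, 4/5)
obs 4: x=8 → posterior Normal(-1/36, 2/3)
obs 5: x=9/4 → posterior Normal(25/84, 4/7)
obs 6: x=3 → posterior Normal(61/96, 1/2)
obs 7: x=-1 → posterior Normal(49/108, 4/9)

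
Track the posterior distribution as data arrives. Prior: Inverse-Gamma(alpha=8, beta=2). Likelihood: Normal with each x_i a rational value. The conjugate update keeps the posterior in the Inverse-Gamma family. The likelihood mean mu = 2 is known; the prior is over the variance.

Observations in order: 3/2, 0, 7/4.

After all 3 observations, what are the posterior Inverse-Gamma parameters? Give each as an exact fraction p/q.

obs 1: x=3/2 → posterior Inverse-Gamma(17/2, 17/8)
obs 2: x=0 → posterior Inverse-Gamma(9, 33/8)
obs 3: x=7/4 → posterior Inverse-Gamma(19/2, 133/32)

alpha=19/2, beta=133/32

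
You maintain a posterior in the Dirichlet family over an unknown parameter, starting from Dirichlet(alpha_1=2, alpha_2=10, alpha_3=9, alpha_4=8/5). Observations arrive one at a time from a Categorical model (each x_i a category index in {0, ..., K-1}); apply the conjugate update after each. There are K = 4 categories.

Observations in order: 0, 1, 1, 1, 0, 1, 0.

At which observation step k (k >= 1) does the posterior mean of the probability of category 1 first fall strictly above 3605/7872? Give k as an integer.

k = 3

obs 1: x=0 → posterior Dirichlet(3, 10, 9, 8/5)
obs 2: x=1 → posterior Dirichlet(3, 11, 9, 8/5)
obs 3: x=1 → posterior Dirichlet(3, 12, 9, 8/5)
obs 4: x=1 → posterior Dirichlet(3, 13, 9, 8/5)
obs 5: x=0 → posterior Dirichlet(4, 13, 9, 8/5)
obs 6: x=1 → posterior Dirichlet(4, 14, 9, 8/5)
obs 7: x=0 → posterior Dirichlet(5, 14, 9, 8/5)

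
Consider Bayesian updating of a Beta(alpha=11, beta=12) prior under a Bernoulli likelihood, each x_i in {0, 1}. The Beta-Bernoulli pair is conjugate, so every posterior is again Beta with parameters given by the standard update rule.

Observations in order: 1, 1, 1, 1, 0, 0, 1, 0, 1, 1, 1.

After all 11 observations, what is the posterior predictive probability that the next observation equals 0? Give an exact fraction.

obs 1: x=1 → posterior Beta(12, 12)
obs 2: x=1 → posterior Beta(13, 12)
obs 3: x=1 → posterior Beta(14, 12)
obs 4: x=1 → posterior Beta(15, 12)
obs 5: x=0 → posterior Beta(15, 13)
obs 6: x=0 → posterior Beta(15, 14)
obs 7: x=1 → posterior Beta(16, 14)
obs 8: x=0 → posterior Beta(16, 15)
obs 9: x=1 → posterior Beta(17, 15)
obs 10: x=1 → posterior Beta(18, 15)
obs 11: x=1 → posterior Beta(19, 15)

15/34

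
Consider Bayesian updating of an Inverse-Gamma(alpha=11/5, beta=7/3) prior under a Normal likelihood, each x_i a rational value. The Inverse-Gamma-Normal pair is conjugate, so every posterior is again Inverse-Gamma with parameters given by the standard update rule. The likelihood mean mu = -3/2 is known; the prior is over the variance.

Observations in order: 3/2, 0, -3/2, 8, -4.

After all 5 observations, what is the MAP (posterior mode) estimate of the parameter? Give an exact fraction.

355/36

obs 1: x=3/2 → posterior Inverse-Gamma(27/10, 41/6)
obs 2: x=0 → posterior Inverse-Gamma(16/5, 191/24)
obs 3: x=-3/2 → posterior Inverse-Gamma(37/10, 191/24)
obs 4: x=8 → posterior Inverse-Gamma(21/5, 637/12)
obs 5: x=-4 → posterior Inverse-Gamma(47/10, 1349/24)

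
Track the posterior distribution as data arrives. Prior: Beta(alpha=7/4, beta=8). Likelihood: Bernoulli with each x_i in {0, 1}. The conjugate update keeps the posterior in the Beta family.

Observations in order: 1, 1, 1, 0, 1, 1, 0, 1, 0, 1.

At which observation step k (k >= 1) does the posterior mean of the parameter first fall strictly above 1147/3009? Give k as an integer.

k = 5

obs 1: x=1 → posterior Beta(11/4, 8)
obs 2: x=1 → posterior Beta(15/4, 8)
obs 3: x=1 → posterior Beta(19/4, 8)
obs 4: x=0 → posterior Beta(19/4, 9)
obs 5: x=1 → posterior Beta(23/4, 9)
obs 6: x=1 → posterior Beta(27/4, 9)
obs 7: x=0 → posterior Beta(27/4, 10)
obs 8: x=1 → posterior Beta(31/4, 10)
obs 9: x=0 → posterior Beta(31/4, 11)
obs 10: x=1 → posterior Beta(35/4, 11)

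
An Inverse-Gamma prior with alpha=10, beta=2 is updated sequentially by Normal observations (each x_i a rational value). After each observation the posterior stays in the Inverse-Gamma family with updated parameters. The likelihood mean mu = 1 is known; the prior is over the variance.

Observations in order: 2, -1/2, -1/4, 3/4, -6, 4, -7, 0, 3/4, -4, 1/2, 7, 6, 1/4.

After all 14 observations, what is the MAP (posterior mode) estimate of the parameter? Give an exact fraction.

875/144

obs 1: x=2 → posterior Inverse-Gamma(21/2, 5/2)
obs 2: x=-1/2 → posterior Inverse-Gamma(11, 29/8)
obs 3: x=-1/4 → posterior Inverse-Gamma(23/2, 141/32)
obs 4: x=3/4 → posterior Inverse-Gamma(12, 71/16)
obs 5: x=-6 → posterior Inverse-Gamma(25/2, 463/16)
obs 6: x=4 → posterior Inverse-Gamma(13, 535/16)
obs 7: x=-7 → posterior Inverse-Gamma(27/2, 1047/16)
obs 8: x=0 → posterior Inverse-Gamma(14, 1055/16)
obs 9: x=3/4 → posterior Inverse-Gamma(29/2, 2111/32)
obs 10: x=-4 → posterior Inverse-Gamma(15, 2511/32)
obs 11: x=1/2 → posterior Inverse-Gamma(31/2, 2515/32)
obs 12: x=7 → posterior Inverse-Gamma(16, 3091/32)
obs 13: x=6 → posterior Inverse-Gamma(33/2, 3491/32)
obs 14: x=1/4 → posterior Inverse-Gamma(17, 875/8)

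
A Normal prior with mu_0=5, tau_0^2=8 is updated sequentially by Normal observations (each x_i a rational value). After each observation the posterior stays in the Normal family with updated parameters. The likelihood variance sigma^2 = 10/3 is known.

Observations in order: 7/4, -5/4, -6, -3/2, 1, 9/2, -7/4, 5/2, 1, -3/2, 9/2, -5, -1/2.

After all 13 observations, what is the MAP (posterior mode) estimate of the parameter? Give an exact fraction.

obs 1: x=7/4 → posterior Normal(46/17, 40/17)
obs 2: x=-5/4 → posterior Normal(31/29, 40/29)
obs 3: x=-6 → posterior Normal(-1, 40/41)
obs 4: x=-3/2 → posterior Normal(-59/53, 40/53)
obs 5: x=1 → posterior Normal(-47/65, 8/13)
obs 6: x=9/2 → posterior Normal(1/11, 40/77)
obs 7: x=-7/4 → posterior Normal(-14/89, 40/89)
obs 8: x=5/2 → posterior Normal(16/101, 40/101)
obs 9: x=1 → posterior Normal(28/113, 40/113)
obs 10: x=-3/2 → posterior Normal(2/25, 8/25)
obs 11: x=9/2 → posterior Normal(64/137, 40/137)
obs 12: x=-5 → posterior Normal(4/149, 40/149)
obs 13: x=-1/2 → posterior Normal(-2/161, 40/161)

-2/161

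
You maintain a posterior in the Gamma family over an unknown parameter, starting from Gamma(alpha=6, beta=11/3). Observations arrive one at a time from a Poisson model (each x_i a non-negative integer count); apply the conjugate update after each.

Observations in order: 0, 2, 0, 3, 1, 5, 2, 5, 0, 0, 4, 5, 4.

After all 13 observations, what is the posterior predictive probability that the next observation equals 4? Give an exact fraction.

obs 1: x=0 → posterior Gamma(6, 14/3)
obs 2: x=2 → posterior Gamma(8, 17/3)
obs 3: x=0 → posterior Gamma(8, 20/3)
obs 4: x=3 → posterior Gamma(11, 23/3)
obs 5: x=1 → posterior Gamma(12, 26/3)
obs 6: x=5 → posterior Gamma(17, 29/3)
obs 7: x=2 → posterior Gamma(19, 32/3)
obs 8: x=5 → posterior Gamma(24, 35/3)
obs 9: x=0 → posterior Gamma(24, 38/3)
obs 10: x=0 → posterior Gamma(24, 41/3)
obs 11: x=4 → posterior Gamma(28, 44/3)
obs 12: x=5 → posterior Gamma(33, 47/3)
obs 13: x=4 → posterior Gamma(37, 50/3)

5386093107517808675765991210937500000000000000000000000000000000000000/49580471629057960659095472237559051000307051764321012560772359502178453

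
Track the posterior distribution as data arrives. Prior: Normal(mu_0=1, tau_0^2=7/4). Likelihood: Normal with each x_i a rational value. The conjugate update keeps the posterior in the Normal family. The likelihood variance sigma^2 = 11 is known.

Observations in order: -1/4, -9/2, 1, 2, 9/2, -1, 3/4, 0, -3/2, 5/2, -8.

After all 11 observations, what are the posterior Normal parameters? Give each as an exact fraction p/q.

obs 1: x=-1/4 → posterior Normal(169/204, 77/51)
obs 2: x=-9/2 → posterior Normal(43/232, 77/58)
obs 3: x=1 → posterior Normal(71/260, 77/65)
obs 4: x=2 → posterior Normal(127/288, 77/72)
obs 5: x=9/2 → posterior Normal(253/316, 77/79)
obs 6: x=-1 → posterior Normal(225/344, 77/86)
obs 7: x=3/4 → posterior Normal(41/62, 77/93)
obs 8: x=0 → posterior Normal(123/200, 77/100)
obs 9: x=-3/2 → posterior Normal(51/107, 77/107)
obs 10: x=5/2 → posterior Normal(137/228, 77/114)
obs 11: x=-8 → posterior Normal(25/242, 7/11)

mu_0=25/242, tau_0^2=7/11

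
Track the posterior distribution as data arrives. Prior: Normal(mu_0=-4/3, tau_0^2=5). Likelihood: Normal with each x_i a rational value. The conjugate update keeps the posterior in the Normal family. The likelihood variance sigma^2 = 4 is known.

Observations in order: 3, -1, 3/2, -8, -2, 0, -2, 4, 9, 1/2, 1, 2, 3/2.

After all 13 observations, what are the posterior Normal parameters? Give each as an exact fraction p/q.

obs 1: x=3 → posterior Normal(29/27, 20/9)
obs 2: x=-1 → posterior Normal(1/3, 10/7)
obs 3: x=3/2 → posterior Normal(73/114, 20/19)
obs 4: x=-8 → posterior Normal(-167/144, 5/6)
obs 5: x=-2 → posterior Normal(-227/174, 20/29)
obs 6: x=0 → posterior Normal(-227/204, 10/17)
obs 7: x=-2 → posterior Normal(-287/234, 20/39)
obs 8: x=4 → posterior Normal(-167/264, 5/11)
obs 9: x=9 → posterior Normal(103/294, 20/49)
obs 10: x=1/2 → posterior Normal(59/162, 10/27)
obs 11: x=1 → posterior Normal(74/177, 20/59)
obs 12: x=2 → posterior Normal(13/24, 5/16)
obs 13: x=3/2 → posterior Normal(11/18, 20/69)

mu_0=11/18, tau_0^2=20/69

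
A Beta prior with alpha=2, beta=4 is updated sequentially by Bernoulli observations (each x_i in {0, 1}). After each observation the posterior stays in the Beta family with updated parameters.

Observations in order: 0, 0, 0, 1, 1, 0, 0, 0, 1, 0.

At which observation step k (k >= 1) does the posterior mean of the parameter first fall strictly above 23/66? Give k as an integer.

k = 5

obs 1: x=0 → posterior Beta(2, 5)
obs 2: x=0 → posterior Beta(2, 6)
obs 3: x=0 → posterior Beta(2, 7)
obs 4: x=1 → posterior Beta(3, 7)
obs 5: x=1 → posterior Beta(4, 7)
obs 6: x=0 → posterior Beta(4, 8)
obs 7: x=0 → posterior Beta(4, 9)
obs 8: x=0 → posterior Beta(4, 10)
obs 9: x=1 → posterior Beta(5, 10)
obs 10: x=0 → posterior Beta(5, 11)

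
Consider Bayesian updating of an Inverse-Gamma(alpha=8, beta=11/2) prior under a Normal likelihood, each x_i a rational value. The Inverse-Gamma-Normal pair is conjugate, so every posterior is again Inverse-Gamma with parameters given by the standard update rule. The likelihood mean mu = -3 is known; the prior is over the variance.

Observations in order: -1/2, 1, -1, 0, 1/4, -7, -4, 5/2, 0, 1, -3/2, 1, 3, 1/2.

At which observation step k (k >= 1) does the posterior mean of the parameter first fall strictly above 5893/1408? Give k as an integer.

k = 8

obs 1: x=-1/2 → posterior Inverse-Gamma(17/2, 69/8)
obs 2: x=1 → posterior Inverse-Gamma(9, 133/8)
obs 3: x=-1 → posterior Inverse-Gamma(19/2, 149/8)
obs 4: x=0 → posterior Inverse-Gamma(10, 185/8)
obs 5: x=1/4 → posterior Inverse-Gamma(21/2, 909/32)
obs 6: x=-7 → posterior Inverse-Gamma(11, 1165/32)
obs 7: x=-4 → posterior Inverse-Gamma(23/2, 1181/32)
obs 8: x=5/2 → posterior Inverse-Gamma(12, 1665/32)
obs 9: x=0 → posterior Inverse-Gamma(25/2, 1809/32)
obs 10: x=1 → posterior Inverse-Gamma(13, 2065/32)
obs 11: x=-3/2 → posterior Inverse-Gamma(27/2, 2101/32)
obs 12: x=1 → posterior Inverse-Gamma(14, 2357/32)
obs 13: x=3 → posterior Inverse-Gamma(29/2, 2933/32)
obs 14: x=1/2 → posterior Inverse-Gamma(15, 3129/32)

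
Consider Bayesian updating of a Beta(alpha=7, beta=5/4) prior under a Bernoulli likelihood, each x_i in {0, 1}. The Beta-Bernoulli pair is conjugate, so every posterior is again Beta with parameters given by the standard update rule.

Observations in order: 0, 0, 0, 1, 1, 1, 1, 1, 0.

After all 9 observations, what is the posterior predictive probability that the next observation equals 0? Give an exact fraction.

obs 1: x=0 → posterior Beta(7, 9/4)
obs 2: x=0 → posterior Beta(7, 13/4)
obs 3: x=0 → posterior Beta(7, 17/4)
obs 4: x=1 → posterior Beta(8, 17/4)
obs 5: x=1 → posterior Beta(9, 17/4)
obs 6: x=1 → posterior Beta(10, 17/4)
obs 7: x=1 → posterior Beta(11, 17/4)
obs 8: x=1 → posterior Beta(12, 17/4)
obs 9: x=0 → posterior Beta(12, 21/4)

7/23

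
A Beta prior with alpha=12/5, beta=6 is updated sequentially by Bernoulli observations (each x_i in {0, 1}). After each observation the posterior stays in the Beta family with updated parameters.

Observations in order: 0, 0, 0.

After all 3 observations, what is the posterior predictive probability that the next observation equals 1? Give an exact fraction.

obs 1: x=0 → posterior Beta(12/5, 7)
obs 2: x=0 → posterior Beta(12/5, 8)
obs 3: x=0 → posterior Beta(12/5, 9)

4/19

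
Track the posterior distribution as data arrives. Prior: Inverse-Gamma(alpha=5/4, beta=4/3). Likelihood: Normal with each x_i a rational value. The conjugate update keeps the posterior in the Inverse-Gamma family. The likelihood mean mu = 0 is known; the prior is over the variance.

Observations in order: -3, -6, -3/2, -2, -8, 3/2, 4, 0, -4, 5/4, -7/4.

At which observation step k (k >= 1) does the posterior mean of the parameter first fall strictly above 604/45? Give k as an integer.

obs 1: x=-3 → posterior Inverse-Gamma(7/4, 35/6)
obs 2: x=-6 → posterior Inverse-Gamma(9/4, 143/6)
obs 3: x=-3/2 → posterior Inverse-Gamma(11/4, 599/24)
obs 4: x=-2 → posterior Inverse-Gamma(13/4, 647/24)
obs 5: x=-8 → posterior Inverse-Gamma(15/4, 1415/24)
obs 6: x=3/2 → posterior Inverse-Gamma(17/4, 721/12)
obs 7: x=4 → posterior Inverse-Gamma(19/4, 817/12)
obs 8: x=0 → posterior Inverse-Gamma(21/4, 817/12)
obs 9: x=-4 → posterior Inverse-Gamma(23/4, 913/12)
obs 10: x=5/4 → posterior Inverse-Gamma(25/4, 7379/96)
obs 11: x=-7/4 → posterior Inverse-Gamma(27/4, 3763/48)

k = 2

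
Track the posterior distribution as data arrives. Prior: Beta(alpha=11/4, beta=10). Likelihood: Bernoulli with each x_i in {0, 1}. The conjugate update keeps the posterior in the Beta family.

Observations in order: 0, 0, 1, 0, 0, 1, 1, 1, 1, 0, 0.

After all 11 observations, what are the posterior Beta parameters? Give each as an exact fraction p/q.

obs 1: x=0 → posterior Beta(11/4, 11)
obs 2: x=0 → posterior Beta(11/4, 12)
obs 3: x=1 → posterior Beta(15/4, 12)
obs 4: x=0 → posterior Beta(15/4, 13)
obs 5: x=0 → posterior Beta(15/4, 14)
obs 6: x=1 → posterior Beta(19/4, 14)
obs 7: x=1 → posterior Beta(23/4, 14)
obs 8: x=1 → posterior Beta(27/4, 14)
obs 9: x=1 → posterior Beta(31/4, 14)
obs 10: x=0 → posterior Beta(31/4, 15)
obs 11: x=0 → posterior Beta(31/4, 16)

alpha=31/4, beta=16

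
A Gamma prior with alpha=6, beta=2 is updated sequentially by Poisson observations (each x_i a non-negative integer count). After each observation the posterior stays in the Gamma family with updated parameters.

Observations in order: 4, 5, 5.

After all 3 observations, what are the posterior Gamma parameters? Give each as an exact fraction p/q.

alpha=20, beta=5

obs 1: x=4 → posterior Gamma(10, 3)
obs 2: x=5 → posterior Gamma(15, 4)
obs 3: x=5 → posterior Gamma(20, 5)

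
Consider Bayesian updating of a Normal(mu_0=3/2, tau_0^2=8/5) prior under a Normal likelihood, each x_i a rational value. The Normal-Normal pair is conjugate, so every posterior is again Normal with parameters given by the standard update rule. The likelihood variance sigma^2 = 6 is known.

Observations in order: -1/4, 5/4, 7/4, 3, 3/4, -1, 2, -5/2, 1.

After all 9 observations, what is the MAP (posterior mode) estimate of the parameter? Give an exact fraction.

31/34

obs 1: x=-1/4 → posterior Normal(43/38, 24/19)
obs 2: x=5/4 → posterior Normal(53/46, 24/23)
obs 3: x=7/4 → posterior Normal(67/54, 8/9)
obs 4: x=3 → posterior Normal(91/62, 24/31)
obs 5: x=3/4 → posterior Normal(97/70, 24/35)
obs 6: x=-1 → posterior Normal(89/78, 8/13)
obs 7: x=2 → posterior Normal(105/86, 24/43)
obs 8: x=-5/2 → posterior Normal(85/94, 24/47)
obs 9: x=1 → posterior Normal(31/34, 8/17)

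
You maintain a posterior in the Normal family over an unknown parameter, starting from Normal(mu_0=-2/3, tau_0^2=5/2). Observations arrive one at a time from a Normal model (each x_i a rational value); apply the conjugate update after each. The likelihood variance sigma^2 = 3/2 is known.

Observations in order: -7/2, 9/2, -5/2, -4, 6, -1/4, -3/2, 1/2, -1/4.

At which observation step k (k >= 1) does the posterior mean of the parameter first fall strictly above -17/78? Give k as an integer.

obs 1: x=-7/2 → posterior Normal(-39/16, 15/16)
obs 2: x=9/2 → posterior Normal(3/13, 15/26)
obs 3: x=-5/2 → posterior Normal(-19/36, 5/12)
obs 4: x=-4 → posterior Normal(-59/46, 15/46)
obs 5: x=6 → posterior Normal(1/56, 15/56)
obs 6: x=-1/4 → posterior Normal(-1/44, 5/22)
obs 7: x=-3/2 → posterior Normal(-33/152, 15/76)
obs 8: x=1/2 → posterior Normal(-23/172, 15/86)
obs 9: x=-1/4 → posterior Normal(-7/48, 5/32)

k = 2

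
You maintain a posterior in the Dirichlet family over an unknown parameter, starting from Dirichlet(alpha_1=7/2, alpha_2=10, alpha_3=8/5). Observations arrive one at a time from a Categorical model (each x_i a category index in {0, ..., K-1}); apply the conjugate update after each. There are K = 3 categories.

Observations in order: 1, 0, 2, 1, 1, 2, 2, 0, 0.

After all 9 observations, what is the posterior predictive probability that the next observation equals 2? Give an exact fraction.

46/241

obs 1: x=1 → posterior Dirichlet(7/2, 11, 8/5)
obs 2: x=0 → posterior Dirichlet(9/2, 11, 8/5)
obs 3: x=2 → posterior Dirichlet(9/2, 11, 13/5)
obs 4: x=1 → posterior Dirichlet(9/2, 12, 13/5)
obs 5: x=1 → posterior Dirichlet(9/2, 13, 13/5)
obs 6: x=2 → posterior Dirichlet(9/2, 13, 18/5)
obs 7: x=2 → posterior Dirichlet(9/2, 13, 23/5)
obs 8: x=0 → posterior Dirichlet(11/2, 13, 23/5)
obs 9: x=0 → posterior Dirichlet(13/2, 13, 23/5)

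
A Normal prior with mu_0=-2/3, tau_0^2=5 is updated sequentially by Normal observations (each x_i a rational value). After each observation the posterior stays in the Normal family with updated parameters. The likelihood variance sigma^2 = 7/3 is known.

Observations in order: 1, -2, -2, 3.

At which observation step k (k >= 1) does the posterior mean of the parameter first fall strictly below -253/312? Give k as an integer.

obs 1: x=1 → posterior Normal(31/66, 35/22)
obs 2: x=-2 → posterior Normal(-59/111, 35/37)
obs 3: x=-2 → posterior Normal(-149/156, 35/52)
obs 4: x=3 → posterior Normal(-14/201, 35/67)

k = 3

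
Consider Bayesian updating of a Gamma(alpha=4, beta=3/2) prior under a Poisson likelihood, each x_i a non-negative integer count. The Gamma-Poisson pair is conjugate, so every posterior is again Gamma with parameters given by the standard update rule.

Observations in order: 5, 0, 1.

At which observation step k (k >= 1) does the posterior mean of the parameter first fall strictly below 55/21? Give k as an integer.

obs 1: x=5 → posterior Gamma(9, 5/2)
obs 2: x=0 → posterior Gamma(9, 7/2)
obs 3: x=1 → posterior Gamma(10, 9/2)

k = 2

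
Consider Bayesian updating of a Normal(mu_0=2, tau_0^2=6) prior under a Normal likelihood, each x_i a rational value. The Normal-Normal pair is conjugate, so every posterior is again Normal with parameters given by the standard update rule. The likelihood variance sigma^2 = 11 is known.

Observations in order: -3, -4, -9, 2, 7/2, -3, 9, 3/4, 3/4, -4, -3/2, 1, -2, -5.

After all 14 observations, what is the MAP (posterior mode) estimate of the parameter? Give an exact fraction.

obs 1: x=-3 → posterior Normal(4/17, 66/17)
obs 2: x=-4 → posterior Normal(-20/23, 66/23)
obs 3: x=-9 → posterior Normal(-74/29, 66/29)
obs 4: x=2 → posterior Normal(-62/35, 66/35)
obs 5: x=7/2 → posterior Normal(-1, 66/41)
obs 6: x=-3 → posterior Normal(-59/47, 66/47)
obs 7: x=9 → posterior Normal(-5/53, 66/53)
obs 8: x=3/4 → posterior Normal(-1/118, 66/59)
obs 9: x=3/4 → posterior Normal(4/65, 66/65)
obs 10: x=-4 → posterior Normal(-20/71, 66/71)
obs 11: x=-3/2 → posterior Normal(-29/77, 6/7)
obs 12: x=1 → posterior Normal(-23/83, 66/83)
obs 13: x=-2 → posterior Normal(-35/89, 66/89)
obs 14: x=-5 → posterior Normal(-13/19, 66/95)

-13/19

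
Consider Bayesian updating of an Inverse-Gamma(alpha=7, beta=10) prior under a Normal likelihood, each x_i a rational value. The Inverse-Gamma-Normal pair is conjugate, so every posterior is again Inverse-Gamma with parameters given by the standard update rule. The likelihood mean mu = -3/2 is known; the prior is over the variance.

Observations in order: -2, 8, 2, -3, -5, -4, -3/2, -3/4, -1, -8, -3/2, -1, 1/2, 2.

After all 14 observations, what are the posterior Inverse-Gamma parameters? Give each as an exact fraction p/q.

alpha=14, beta=3249/32

obs 1: x=-2 → posterior Inverse-Gamma(15/2, 81/8)
obs 2: x=8 → posterior Inverse-Gamma(8, 221/4)
obs 3: x=2 → posterior Inverse-Gamma(17/2, 491/8)
obs 4: x=-3 → posterior Inverse-Gamma(9, 125/2)
obs 5: x=-5 → posterior Inverse-Gamma(19/2, 549/8)
obs 6: x=-4 → posterior Inverse-Gamma(10, 287/4)
obs 7: x=-3/2 → posterior Inverse-Gamma(21/2, 287/4)
obs 8: x=-3/4 → posterior Inverse-Gamma(11, 2305/32)
obs 9: x=-1 → posterior Inverse-Gamma(23/2, 2309/32)
obs 10: x=-8 → posterior Inverse-Gamma(12, 2985/32)
obs 11: x=-3/2 → posterior Inverse-Gamma(25/2, 2985/32)
obs 12: x=-1 → posterior Inverse-Gamma(13, 2989/32)
obs 13: x=1/2 → posterior Inverse-Gamma(27/2, 3053/32)
obs 14: x=2 → posterior Inverse-Gamma(14, 3249/32)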